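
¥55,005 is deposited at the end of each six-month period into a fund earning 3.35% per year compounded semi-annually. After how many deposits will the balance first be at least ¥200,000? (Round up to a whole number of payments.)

Periodic rate r = 0.0335/2 per half-year; n is counted in half-years.
Ordinary annuity FV: 200,000 = 55,005 × [((1+r)^n − 1)/r].
(1+r)^n = 1 + 200,000 × r / 55,005, so n = ln(1 + 200,000·r/55,005) / ln(1+r) = 3.56.
Round up to a whole number of payments: n = 4.

4 payments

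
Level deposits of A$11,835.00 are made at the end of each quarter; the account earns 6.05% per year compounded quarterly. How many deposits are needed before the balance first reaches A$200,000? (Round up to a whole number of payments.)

Periodic rate r = 0.0605/4 per quarter; n is counted in quarters.
Ordinary annuity FV: 200,000 = 11,835 × [((1+r)^n − 1)/r].
(1+r)^n = 1 + 200,000 × r / 11,835, so n = ln(1 + 200,000·r/11,835) / ln(1+r) = 15.16.
Round up to a whole number of payments: n = 16.

16 payments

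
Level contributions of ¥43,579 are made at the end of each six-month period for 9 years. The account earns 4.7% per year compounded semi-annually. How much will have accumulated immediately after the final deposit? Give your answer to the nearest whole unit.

This is an ordinary annuity: 18 deposits of ¥43,579 at the end of each six-month period.
Periodic rate r = 0.047/2 per half-year; n is counted in half-years.
FV = PMT × [((1+r)^n − 1)/r] = 43,579 × [(1+r)^18 − 1] / r = ¥962,599

¥962,599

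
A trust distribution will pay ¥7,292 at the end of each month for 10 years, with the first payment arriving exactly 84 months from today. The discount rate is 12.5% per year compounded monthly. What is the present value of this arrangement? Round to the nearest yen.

Ordinary annuity of 120 payments, first payment at period 84.
Periodic rate r = 0.125/12 per month; n is counted in months.
The ordinary-annuity PV formula values the stream one period before the first payment (period 83); discount that back 83 periods:
PV₀ = 7,292 × [1 − (1+r)^−120] / r × (1+r)^−83 = ¥210,783

¥210,783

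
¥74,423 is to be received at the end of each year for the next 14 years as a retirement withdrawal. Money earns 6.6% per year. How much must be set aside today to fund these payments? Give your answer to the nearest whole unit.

¥666,768

This is an ordinary annuity: 14 payments of ¥74,423 at the end of each year.
Periodic rate r = 0.066 per year.
PV = PMT × [(1 − (1+r)^−n)/r] = 74,423 × [1 − (1+r)^−14] / r = ¥666,768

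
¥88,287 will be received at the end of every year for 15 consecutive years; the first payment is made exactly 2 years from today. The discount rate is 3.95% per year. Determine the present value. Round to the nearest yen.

Ordinary annuity of 15 payments, first payment at period 2.
Periodic rate r = 0.0395 per year.
The ordinary-annuity PV formula values the stream one period before the first payment (period 1); discount that back 1 periods:
PV₀ = 88,287 × [1 − (1+r)^−15] / r × (1+r)^−1 = ¥947,619

¥947,619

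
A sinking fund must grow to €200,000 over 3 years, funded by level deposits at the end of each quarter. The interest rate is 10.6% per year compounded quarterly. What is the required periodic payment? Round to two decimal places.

€14,374.93

Level ordinary annuity; solve FV = PMT × [((1+r)^n − 1)/r] for PMT.
Periodic rate r = 0.106/4 per quarter; n is counted in quarters.
With n = 12: PMT = 200,000 / ([((1+r)^n − 1)/r]) = €14,374.93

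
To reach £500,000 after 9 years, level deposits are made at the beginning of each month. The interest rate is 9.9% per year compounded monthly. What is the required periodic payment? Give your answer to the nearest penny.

£2,863.67

Level annuity due; solve FV = PMT × [((1+r)^n − 1)/r] × (1+r) for PMT.
Periodic rate r = 0.099/12 per month; n is counted in months.
With n = 108: PMT = 500,000 / ([((1+r)^n − 1)/r] × (1+r)) = £2,863.67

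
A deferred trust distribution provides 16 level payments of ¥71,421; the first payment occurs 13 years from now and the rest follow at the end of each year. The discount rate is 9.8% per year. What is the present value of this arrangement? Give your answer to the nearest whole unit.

Ordinary annuity of 16 payments, first payment at period 13.
Periodic rate r = 0.098 per year.
The ordinary-annuity PV formula values the stream one period before the first payment (period 12); discount that back 12 periods:
PV₀ = 71,421 × [1 − (1+r)^−16] / r × (1+r)^−12 = ¥184,162

¥184,162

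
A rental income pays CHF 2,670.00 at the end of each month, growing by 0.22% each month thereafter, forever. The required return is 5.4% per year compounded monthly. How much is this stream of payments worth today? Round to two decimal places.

CHF 1,160,869.57

Periodic rate r = 0.054/12 per month.
Growing perpetuity (Gordon): PV = PMT₁ / (r − g) = 2,670 / (r − 0.0022) = CHF 1,160,869.57.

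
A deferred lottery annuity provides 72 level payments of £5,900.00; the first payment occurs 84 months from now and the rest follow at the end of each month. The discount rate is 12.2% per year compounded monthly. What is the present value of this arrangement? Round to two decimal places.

Ordinary annuity of 72 payments, first payment at period 84.
Periodic rate r = 0.122/12 per month; n is counted in months.
The ordinary-annuity PV formula values the stream one period before the first payment (period 83); discount that back 83 periods:
PV₀ = 5,900 × [1 − (1+r)^−72] / r × (1+r)^−83 = £129,649.68

£129,649.68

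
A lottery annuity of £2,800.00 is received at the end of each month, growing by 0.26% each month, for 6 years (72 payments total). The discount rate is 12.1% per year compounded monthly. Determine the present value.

£155,117.17

Periodic rate r = 0.121/12 per month; n is counted in months.
Growing ordinary annuity: PV = PMT₁ × [1 − ((1+g)/(1+r))^n] / (r − g) = 2,800 × [1 − ((1+0.0026)/(1+r))^72] / (r − 0.0026) = £155,117.17.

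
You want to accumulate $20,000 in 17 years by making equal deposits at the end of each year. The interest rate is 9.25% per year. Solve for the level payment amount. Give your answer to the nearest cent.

$528.65

Level ordinary annuity; solve FV = PMT × [((1+r)^n − 1)/r] for PMT.
Periodic rate r = 0.0925 per year.
With n = 17: PMT = 20,000 / ([((1+r)^n − 1)/r]) = $528.65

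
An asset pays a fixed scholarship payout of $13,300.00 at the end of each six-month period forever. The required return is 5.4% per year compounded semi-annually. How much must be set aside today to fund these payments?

Periodic rate r = 0.054/2 per half-year.
Level perpetuity: PV = PMT / r = 13,300 / (0.054/2) = $492,592.59.

$492,592.59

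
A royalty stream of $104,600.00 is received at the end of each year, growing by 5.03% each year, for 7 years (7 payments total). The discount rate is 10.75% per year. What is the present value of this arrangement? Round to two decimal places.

$567,067.29

Periodic rate r = 0.1075 per year.
Growing ordinary annuity: PV = PMT₁ × [1 − ((1+g)/(1+r))^n] / (r − g) = 104,600 × [1 − ((1+0.0503)/(1+r))^7] / (r − 0.0503) = $567,067.29.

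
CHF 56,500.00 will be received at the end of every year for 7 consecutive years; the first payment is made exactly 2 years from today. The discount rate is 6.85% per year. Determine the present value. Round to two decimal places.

CHF 286,470.47

Ordinary annuity of 7 payments, first payment at period 2.
Periodic rate r = 0.0685 per year.
The ordinary-annuity PV formula values the stream one period before the first payment (period 1); discount that back 1 periods:
PV₀ = 56,500 × [1 − (1+r)^−7] / r × (1+r)^−1 = CHF 286,470.47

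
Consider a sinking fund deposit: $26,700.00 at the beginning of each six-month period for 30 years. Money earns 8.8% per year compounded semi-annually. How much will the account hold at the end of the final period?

$7,757,004.26

This is an annuity due: 60 deposits of $26,700.00 at the beginning of each six-month period.
Periodic rate r = 0.088/2 per half-year; n is counted in half-years.
FV = PMT × [((1+r)^n − 1)/r] × (1+r) = 26,700 × [(1+r)^60 − 1] / r × (1+r) = $7,757,004.26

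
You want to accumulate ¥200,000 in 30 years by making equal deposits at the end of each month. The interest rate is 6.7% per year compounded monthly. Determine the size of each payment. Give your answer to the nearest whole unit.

Level ordinary annuity; solve FV = PMT × [((1+r)^n − 1)/r] for PMT.
Periodic rate r = 0.067/12 per month; n is counted in months.
With n = 360: PMT = 200,000 / ([((1+r)^n − 1)/r]) = ¥174

¥174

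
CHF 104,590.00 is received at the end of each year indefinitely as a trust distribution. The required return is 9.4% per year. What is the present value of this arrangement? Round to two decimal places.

Periodic rate r = 0.094 per year.
Level perpetuity: PV = PMT / r = 104,590 / (0.094) = CHF 1,112,659.57.

CHF 1,112,659.57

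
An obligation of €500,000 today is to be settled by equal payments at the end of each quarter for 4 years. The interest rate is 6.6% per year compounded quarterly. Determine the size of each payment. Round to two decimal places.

Level ordinary annuity; solve PV = PMT × [(1 − (1+r)^−n)/r] for PMT.
Periodic rate r = 0.066/4 per quarter; n is counted in quarters.
With n = 16: PMT = 500,000 / ([(1 − (1+r)^−n)/r]) = €35,811.92

€35,811.92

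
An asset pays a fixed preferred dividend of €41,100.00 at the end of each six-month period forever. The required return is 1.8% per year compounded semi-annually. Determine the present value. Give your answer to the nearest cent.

€4,566,666.67

Periodic rate r = 0.018/2 per half-year.
Level perpetuity: PV = PMT / r = 41,100 / (0.018/2) = €4,566,666.67.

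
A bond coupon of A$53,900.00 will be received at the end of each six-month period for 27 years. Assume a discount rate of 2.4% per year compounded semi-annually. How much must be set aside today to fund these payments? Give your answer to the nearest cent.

A$2,133,036.53

This is an ordinary annuity: 54 payments of A$53,900.00 at the end of each six-month period.
Periodic rate r = 0.024/2 per half-year; n is counted in half-years.
PV = PMT × [(1 − (1+r)^−n)/r] = 53,900 × [1 − (1+r)^−54] / r = A$2,133,036.53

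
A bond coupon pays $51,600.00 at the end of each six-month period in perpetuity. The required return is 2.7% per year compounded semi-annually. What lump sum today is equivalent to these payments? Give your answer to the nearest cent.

Periodic rate r = 0.027/2 per half-year.
Level perpetuity: PV = PMT / r = 51,600 / (0.027/2) = $3,822,222.22.

$3,822,222.22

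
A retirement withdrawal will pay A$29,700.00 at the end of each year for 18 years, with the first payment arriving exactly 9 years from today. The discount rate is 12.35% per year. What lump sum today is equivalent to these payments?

Ordinary annuity of 18 payments, first payment at period 9.
Periodic rate r = 0.1235 per year.
The ordinary-annuity PV formula values the stream one period before the first payment (period 8); discount that back 8 periods:
PV₀ = 29,700 × [1 − (1+r)^−18] / r × (1+r)^−8 = A$83,087.44

A$83,087.44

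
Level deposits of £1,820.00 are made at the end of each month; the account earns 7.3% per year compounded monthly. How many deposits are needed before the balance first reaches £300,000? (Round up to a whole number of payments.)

115 payments

Periodic rate r = 0.073/12 per month; n is counted in months.
Ordinary annuity FV: 300,000 = 1,820 × [((1+r)^n − 1)/r].
(1+r)^n = 1 + 300,000 × r / 1,820, so n = ln(1 + 300,000·r/1,820) / ln(1+r) = 114.51.
Round up to a whole number of payments: n = 115.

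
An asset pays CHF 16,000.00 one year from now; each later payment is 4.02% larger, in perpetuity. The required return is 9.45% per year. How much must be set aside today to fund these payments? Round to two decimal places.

Periodic rate r = 0.0945 per year.
Growing perpetuity (Gordon): PV = PMT₁ / (r − g) = 16,000 / (r − 0.0402) = CHF 294,659.30.

CHF 294,659.30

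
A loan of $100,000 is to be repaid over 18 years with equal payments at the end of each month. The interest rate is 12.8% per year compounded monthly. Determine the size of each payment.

$1,186.62

Level ordinary annuity; solve PV = PMT × [(1 − (1+r)^−n)/r] for PMT.
Periodic rate r = 0.128/12 per month; n is counted in months.
With n = 216: PMT = 100,000 / ([(1 − (1+r)^−n)/r]) = $1,186.62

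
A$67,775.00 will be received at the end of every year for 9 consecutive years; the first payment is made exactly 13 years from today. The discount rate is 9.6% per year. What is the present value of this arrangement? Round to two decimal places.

Ordinary annuity of 9 payments, first payment at period 13.
Periodic rate r = 0.096 per year.
The ordinary-annuity PV formula values the stream one period before the first payment (period 12); discount that back 12 periods:
PV₀ = 67,775 × [1 − (1+r)^−9] / r × (1+r)^−12 = A$132,016.41

A$132,016.41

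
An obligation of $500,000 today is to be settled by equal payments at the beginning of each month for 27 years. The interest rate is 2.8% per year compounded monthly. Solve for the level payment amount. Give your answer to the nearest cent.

Level annuity due; solve PV = PMT × [(1 − (1+r)^−n)/r] × (1+r) for PMT.
Periodic rate r = 0.028/12 per month; n is counted in months.
With n = 324: PMT = 500,000 / ([(1 − (1+r)^−n)/r] × (1+r)) = $2,195.95

$2,195.95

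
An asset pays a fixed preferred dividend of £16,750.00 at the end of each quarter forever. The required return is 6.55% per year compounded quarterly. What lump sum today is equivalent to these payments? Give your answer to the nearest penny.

Periodic rate r = 0.0655/4 per quarter.
Level perpetuity: PV = PMT / r = 16,750 / (0.0655/4) = £1,022,900.76.

£1,022,900.76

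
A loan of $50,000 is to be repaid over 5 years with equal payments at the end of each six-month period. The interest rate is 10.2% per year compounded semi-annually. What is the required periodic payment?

Level ordinary annuity; solve PV = PMT × [(1 − (1+r)^−n)/r] for PMT.
Periodic rate r = 0.102/2 per half-year; n is counted in half-years.
With n = 10: PMT = 50,000 / ([(1 − (1+r)^−n)/r]) = $6,506.71

$6,506.71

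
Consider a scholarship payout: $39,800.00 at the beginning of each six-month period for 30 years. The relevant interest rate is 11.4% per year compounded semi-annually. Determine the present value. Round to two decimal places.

$711,524.98

This is an annuity due: 60 payments of $39,800.00 at the beginning of each six-month period.
Periodic rate r = 0.114/2 per half-year; n is counted in half-years.
PV = PMT × [(1 − (1+r)^−n)/r] × (1+r) = 39,800 × [1 − (1+r)^−60] / r × (1+r) = $711,524.98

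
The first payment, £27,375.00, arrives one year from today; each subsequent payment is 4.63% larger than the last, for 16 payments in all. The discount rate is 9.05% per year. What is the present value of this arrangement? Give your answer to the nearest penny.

£299,880.76

Periodic rate r = 0.0905 per year.
Growing ordinary annuity: PV = PMT₁ × [1 − ((1+g)/(1+r))^n] / (r − g) = 27,375 × [1 − ((1+0.0463)/(1+r))^16] / (r − 0.0463) = £299,880.76.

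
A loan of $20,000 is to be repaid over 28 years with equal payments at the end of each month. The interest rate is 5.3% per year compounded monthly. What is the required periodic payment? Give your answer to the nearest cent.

Level ordinary annuity; solve PV = PMT × [(1 − (1+r)^−n)/r] for PMT.
Periodic rate r = 0.053/12 per month; n is counted in months.
With n = 336: PMT = 20,000 / ([(1 − (1+r)^−n)/r]) = $114.34

$114.34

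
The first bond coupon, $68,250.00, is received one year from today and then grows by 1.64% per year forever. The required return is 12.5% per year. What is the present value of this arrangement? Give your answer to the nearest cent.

Periodic rate r = 0.125 per year.
Growing perpetuity (Gordon): PV = PMT₁ / (r − g) = 68,250 / (r − 0.0164) = $628,453.04.

$628,453.04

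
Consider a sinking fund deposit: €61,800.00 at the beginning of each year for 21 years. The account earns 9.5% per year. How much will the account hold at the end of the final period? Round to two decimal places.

This is an annuity due: 21 deposits of €61,800.00 at the beginning of each year.
Periodic rate r = 0.095 per year.
FV = PMT × [((1+r)^n − 1)/r] × (1+r) = 61,800 × [(1+r)^21 − 1] / r × (1+r) = €4,078,114.64

€4,078,114.64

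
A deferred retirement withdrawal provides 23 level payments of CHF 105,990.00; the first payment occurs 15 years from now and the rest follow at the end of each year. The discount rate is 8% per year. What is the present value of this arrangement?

CHF 374,244.49

Ordinary annuity of 23 payments, first payment at period 15.
Periodic rate r = 0.08 per year.
The ordinary-annuity PV formula values the stream one period before the first payment (period 14); discount that back 14 periods:
PV₀ = 105,990 × [1 − (1+r)^−23] / r × (1+r)^−14 = CHF 374,244.49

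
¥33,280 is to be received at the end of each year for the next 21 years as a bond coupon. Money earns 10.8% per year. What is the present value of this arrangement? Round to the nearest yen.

This is an ordinary annuity: 21 payments of ¥33,280 at the end of each year.
Periodic rate r = 0.108 per year.
PV = PMT × [(1 − (1+r)^−n)/r] = 33,280 × [1 − (1+r)^−21] / r = ¥272,386

¥272,386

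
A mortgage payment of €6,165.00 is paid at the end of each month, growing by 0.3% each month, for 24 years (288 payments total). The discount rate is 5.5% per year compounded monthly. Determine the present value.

€1,421,559.02

Periodic rate r = 0.055/12 per month; n is counted in months.
Growing ordinary annuity: PV = PMT₁ × [1 − ((1+g)/(1+r))^n] / (r − g) = 6,165 × [1 − ((1+0.003)/(1+r))^288] / (r − 0.003) = €1,421,559.02.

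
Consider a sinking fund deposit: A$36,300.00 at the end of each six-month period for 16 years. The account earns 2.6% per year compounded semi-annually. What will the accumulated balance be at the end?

A$1,429,179.97

This is an ordinary annuity: 32 deposits of A$36,300.00 at the end of each six-month period.
Periodic rate r = 0.026/2 per half-year; n is counted in half-years.
FV = PMT × [((1+r)^n − 1)/r] = 36,300 × [(1+r)^32 − 1] / r = A$1,429,179.97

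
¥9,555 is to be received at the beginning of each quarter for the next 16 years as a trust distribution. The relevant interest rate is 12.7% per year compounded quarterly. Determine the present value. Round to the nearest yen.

¥268,495

This is an annuity due: 64 payments of ¥9,555 at the beginning of each quarter.
Periodic rate r = 0.127/4 per quarter; n is counted in quarters.
PV = PMT × [(1 − (1+r)^−n)/r] × (1+r) = 9,555 × [1 − (1+r)^−64] / r × (1+r) = ¥268,495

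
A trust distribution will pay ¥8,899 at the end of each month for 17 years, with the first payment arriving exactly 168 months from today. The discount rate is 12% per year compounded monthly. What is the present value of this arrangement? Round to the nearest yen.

¥146,729

Ordinary annuity of 204 payments, first payment at period 168.
Periodic rate r = 0.12/12 per month; n is counted in months.
The ordinary-annuity PV formula values the stream one period before the first payment (period 167); discount that back 167 periods:
PV₀ = 8,899 × [1 − (1+r)^−204] / r × (1+r)^−167 = ¥146,729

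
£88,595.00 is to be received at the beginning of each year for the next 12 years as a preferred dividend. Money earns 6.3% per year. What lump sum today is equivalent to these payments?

£776,735.36

This is an annuity due: 12 payments of £88,595.00 at the beginning of each year.
Periodic rate r = 0.063 per year.
PV = PMT × [(1 − (1+r)^−n)/r] × (1+r) = 88,595 × [1 − (1+r)^−12] / r × (1+r) = £776,735.36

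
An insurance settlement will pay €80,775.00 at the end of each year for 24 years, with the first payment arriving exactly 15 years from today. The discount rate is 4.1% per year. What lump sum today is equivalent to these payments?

Ordinary annuity of 24 payments, first payment at period 15.
Periodic rate r = 0.041 per year.
The ordinary-annuity PV formula values the stream one period before the first payment (period 14); discount that back 14 periods:
PV₀ = 80,775 × [1 − (1+r)^−24] / r × (1+r)^−14 = €694,568.31

€694,568.31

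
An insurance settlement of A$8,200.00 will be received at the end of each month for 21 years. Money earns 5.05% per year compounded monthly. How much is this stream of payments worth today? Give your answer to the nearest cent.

A$1,272,274.90

This is an ordinary annuity: 252 payments of A$8,200.00 at the end of each month.
Periodic rate r = 0.0505/12 per month; n is counted in months.
PV = PMT × [(1 − (1+r)^−n)/r] = 8,200 × [1 − (1+r)^−252] / r = A$1,272,274.90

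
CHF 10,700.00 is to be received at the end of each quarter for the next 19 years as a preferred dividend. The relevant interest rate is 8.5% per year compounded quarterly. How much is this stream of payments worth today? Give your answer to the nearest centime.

CHF 401,673.19

This is an ordinary annuity: 76 payments of CHF 10,700.00 at the end of each quarter.
Periodic rate r = 0.085/4 per quarter; n is counted in quarters.
PV = PMT × [(1 − (1+r)^−n)/r] = 10,700 × [1 − (1+r)^−76] / r = CHF 401,673.19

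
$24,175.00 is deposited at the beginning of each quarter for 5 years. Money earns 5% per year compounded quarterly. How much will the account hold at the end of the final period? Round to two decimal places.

This is an annuity due: 20 deposits of $24,175.00 at the beginning of each quarter.
Periodic rate r = 0.05/4 per quarter; n is counted in quarters.
FV = PMT × [((1+r)^n − 1)/r] × (1+r) = 24,175 × [(1+r)^20 − 1] / r × (1+r) = $552,278.26

$552,278.26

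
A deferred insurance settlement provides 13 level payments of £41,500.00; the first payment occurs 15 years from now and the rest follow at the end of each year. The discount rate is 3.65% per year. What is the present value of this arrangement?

Ordinary annuity of 13 payments, first payment at period 15.
Periodic rate r = 0.0365 per year.
The ordinary-annuity PV formula values the stream one period before the first payment (period 14); discount that back 14 periods:
PV₀ = 41,500 × [1 − (1+r)^−13] / r × (1+r)^−14 = £256,410.62

£256,410.62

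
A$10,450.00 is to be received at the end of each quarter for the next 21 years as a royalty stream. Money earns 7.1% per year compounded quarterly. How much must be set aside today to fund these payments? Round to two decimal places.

A$454,435.92

This is an ordinary annuity: 84 payments of A$10,450.00 at the end of each quarter.
Periodic rate r = 0.071/4 per quarter; n is counted in quarters.
PV = PMT × [(1 − (1+r)^−n)/r] = 10,450 × [1 − (1+r)^−84] / r = A$454,435.92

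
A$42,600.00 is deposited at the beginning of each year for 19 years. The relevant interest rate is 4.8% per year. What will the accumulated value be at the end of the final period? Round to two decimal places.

A$1,336,599.84

This is an annuity due: 19 deposits of A$42,600.00 at the beginning of each year.
Periodic rate r = 0.048 per year.
FV = PMT × [((1+r)^n − 1)/r] × (1+r) = 42,600 × [(1+r)^19 − 1] / r × (1+r) = A$1,336,599.84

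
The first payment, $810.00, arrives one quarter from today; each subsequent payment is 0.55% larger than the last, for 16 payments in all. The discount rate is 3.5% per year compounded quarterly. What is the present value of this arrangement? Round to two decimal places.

Periodic rate r = 0.035/4 per quarter; n is counted in quarters.
Growing ordinary annuity: PV = PMT₁ × [1 − ((1+g)/(1+r))^n] / (r − g) = 810 × [1 − ((1+0.0055)/(1+r))^16] / (r − 0.0055) = $12,541.76.

$12,541.76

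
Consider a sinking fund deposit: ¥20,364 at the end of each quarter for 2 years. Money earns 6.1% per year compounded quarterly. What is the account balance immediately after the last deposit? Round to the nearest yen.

¥171,878

This is an ordinary annuity: 8 deposits of ¥20,364 at the end of each quarter.
Periodic rate r = 0.061/4 per quarter; n is counted in quarters.
FV = PMT × [((1+r)^n − 1)/r] = 20,364 × [(1+r)^8 − 1] / r = ¥171,878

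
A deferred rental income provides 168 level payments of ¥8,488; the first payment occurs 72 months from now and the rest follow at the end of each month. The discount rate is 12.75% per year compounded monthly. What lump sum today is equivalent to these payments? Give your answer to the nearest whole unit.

¥313,317

Ordinary annuity of 168 payments, first payment at period 72.
Periodic rate r = 0.1275/12 per month; n is counted in months.
The ordinary-annuity PV formula values the stream one period before the first payment (period 71); discount that back 71 periods:
PV₀ = 8,488 × [1 − (1+r)^−168] / r × (1+r)^−71 = ¥313,317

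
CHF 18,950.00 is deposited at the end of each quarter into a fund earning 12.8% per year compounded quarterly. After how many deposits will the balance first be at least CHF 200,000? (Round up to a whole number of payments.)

10 payments

Periodic rate r = 0.128/4 per quarter; n is counted in quarters.
Ordinary annuity FV: 200,000 = 18,950 × [((1+r)^n − 1)/r].
(1+r)^n = 1 + 200,000 × r / 18,950, so n = ln(1 + 200,000·r/18,950) / ln(1+r) = 9.24.
Round up to a whole number of payments: n = 10.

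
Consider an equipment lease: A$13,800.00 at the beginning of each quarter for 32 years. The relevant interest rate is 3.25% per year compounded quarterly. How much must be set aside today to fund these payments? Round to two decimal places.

A$1,104,506.10

This is an annuity due: 128 payments of A$13,800.00 at the beginning of each quarter.
Periodic rate r = 0.0325/4 per quarter; n is counted in quarters.
PV = PMT × [(1 − (1+r)^−n)/r] × (1+r) = 13,800 × [1 − (1+r)^−128] / r × (1+r) = A$1,104,506.10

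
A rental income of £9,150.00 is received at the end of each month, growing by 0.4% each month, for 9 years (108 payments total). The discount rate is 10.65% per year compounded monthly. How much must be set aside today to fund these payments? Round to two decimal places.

£764,544.69

Periodic rate r = 0.1065/12 per month; n is counted in months.
Growing ordinary annuity: PV = PMT₁ × [1 − ((1+g)/(1+r))^n] / (r − g) = 9,150 × [1 − ((1+0.004)/(1+r))^108] / (r − 0.004) = £764,544.69.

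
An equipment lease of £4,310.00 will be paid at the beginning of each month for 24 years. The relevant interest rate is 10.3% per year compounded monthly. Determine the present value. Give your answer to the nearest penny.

£463,240.49

This is an annuity due: 288 payments of £4,310.00 at the beginning of each month.
Periodic rate r = 0.103/12 per month; n is counted in months.
PV = PMT × [(1 − (1+r)^−n)/r] × (1+r) = 4,310 × [1 − (1+r)^−288] / r × (1+r) = £463,240.49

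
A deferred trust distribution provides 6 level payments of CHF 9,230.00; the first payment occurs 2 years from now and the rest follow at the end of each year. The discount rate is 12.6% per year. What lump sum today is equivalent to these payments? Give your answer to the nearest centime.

Ordinary annuity of 6 payments, first payment at period 2.
Periodic rate r = 0.126 per year.
The ordinary-annuity PV formula values the stream one period before the first payment (period 1); discount that back 1 periods:
PV₀ = 9,230 × [1 − (1+r)^−6] / r × (1+r)^−1 = CHF 33,136.84

CHF 33,136.84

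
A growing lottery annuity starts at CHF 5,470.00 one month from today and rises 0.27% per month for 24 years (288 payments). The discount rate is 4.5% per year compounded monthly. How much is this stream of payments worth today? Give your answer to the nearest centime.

CHF 1,355,720.51

Periodic rate r = 0.045/12 per month; n is counted in months.
Growing ordinary annuity: PV = PMT₁ × [1 − ((1+g)/(1+r))^n] / (r − g) = 5,470 × [1 − ((1+0.0027)/(1+r))^288] / (r − 0.0027) = CHF 1,355,720.51.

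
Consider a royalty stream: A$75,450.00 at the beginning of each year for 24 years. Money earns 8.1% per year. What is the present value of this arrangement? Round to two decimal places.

This is an annuity due: 24 payments of A$75,450.00 at the beginning of each year.
Periodic rate r = 0.081 per year.
PV = PMT × [(1 − (1+r)^−n)/r] × (1+r) = 75,450 × [1 − (1+r)^−24] / r × (1+r) = A$851,627.26

A$851,627.26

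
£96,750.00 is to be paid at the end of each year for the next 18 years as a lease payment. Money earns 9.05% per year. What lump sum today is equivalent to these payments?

This is an ordinary annuity: 18 payments of £96,750.00 at the end of each year.
Periodic rate r = 0.0905 per year.
PV = PMT × [(1 − (1+r)^−n)/r] = 96,750 × [1 − (1+r)^−18] / r = £844,289.74

£844,289.74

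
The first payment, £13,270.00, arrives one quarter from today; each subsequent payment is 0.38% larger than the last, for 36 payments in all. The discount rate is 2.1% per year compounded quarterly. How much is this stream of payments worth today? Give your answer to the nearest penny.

Periodic rate r = 0.021/4 per quarter; n is counted in quarters.
Growing ordinary annuity: PV = PMT₁ × [1 − ((1+g)/(1+r))^n] / (r − g) = 13,270 × [1 − ((1+0.0038)/(1+r))^36] / (r − 0.0038) = £463,423.00.

£463,423.00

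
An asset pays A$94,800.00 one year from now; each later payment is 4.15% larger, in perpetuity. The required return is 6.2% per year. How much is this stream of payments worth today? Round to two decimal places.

A$4,624,390.24

Periodic rate r = 0.062 per year.
Growing perpetuity (Gordon): PV = PMT₁ / (r − g) = 94,800 / (r − 0.0415) = A$4,624,390.24.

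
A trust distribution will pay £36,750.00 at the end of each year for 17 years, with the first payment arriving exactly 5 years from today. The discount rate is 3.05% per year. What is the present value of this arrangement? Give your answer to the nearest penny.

Ordinary annuity of 17 payments, first payment at period 5.
Periodic rate r = 0.0305 per year.
The ordinary-annuity PV formula values the stream one period before the first payment (period 4); discount that back 4 periods:
PV₀ = 36,750 × [1 − (1+r)^−17] / r × (1+r)^−4 = £427,342.69

£427,342.69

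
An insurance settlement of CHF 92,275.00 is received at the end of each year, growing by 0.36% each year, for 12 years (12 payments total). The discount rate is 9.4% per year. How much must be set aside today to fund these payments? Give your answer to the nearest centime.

CHF 658,134.65

Periodic rate r = 0.094 per year.
Growing ordinary annuity: PV = PMT₁ × [1 − ((1+g)/(1+r))^n] / (r − g) = 92,275 × [1 − ((1+0.0036)/(1+r))^12] / (r − 0.0036) = CHF 658,134.65.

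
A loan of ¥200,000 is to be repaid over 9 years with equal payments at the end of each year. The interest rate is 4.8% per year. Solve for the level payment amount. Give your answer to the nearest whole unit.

¥27,888

Level ordinary annuity; solve PV = PMT × [(1 − (1+r)^−n)/r] for PMT.
Periodic rate r = 0.048 per year.
With n = 9: PMT = 200,000 / ([(1 − (1+r)^−n)/r]) = ¥27,888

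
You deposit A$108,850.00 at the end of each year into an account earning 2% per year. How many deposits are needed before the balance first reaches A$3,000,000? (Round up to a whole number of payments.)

23 payments

Periodic rate r = 0.02 per year.
Ordinary annuity FV: 3,000,000 = 108,850 × [((1+r)^n − 1)/r].
(1+r)^n = 1 + 3,000,000 × r / 108,850, so n = ln(1 + 3,000,000·r/108,850) / ln(1+r) = 22.17.
Round up to a whole number of payments: n = 23.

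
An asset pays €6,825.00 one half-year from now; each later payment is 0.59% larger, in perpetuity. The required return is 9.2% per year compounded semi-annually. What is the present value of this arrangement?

Periodic rate r = 0.092/2 per half-year.
Growing perpetuity (Gordon): PV = PMT₁ / (r − g) = 6,825 / (r − 0.0059) = €170,199.50.

€170,199.50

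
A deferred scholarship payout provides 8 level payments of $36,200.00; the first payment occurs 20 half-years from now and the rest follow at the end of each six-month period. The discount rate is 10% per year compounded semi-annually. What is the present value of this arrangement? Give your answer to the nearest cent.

Ordinary annuity of 8 payments, first payment at period 20.
Periodic rate r = 0.1/2 per half-year; n is counted in half-years.
The ordinary-annuity PV formula values the stream one period before the first payment (period 19); discount that back 19 periods:
PV₀ = 36,200 × [1 − (1+r)^−8] / r × (1+r)^−19 = $92,589.20

$92,589.20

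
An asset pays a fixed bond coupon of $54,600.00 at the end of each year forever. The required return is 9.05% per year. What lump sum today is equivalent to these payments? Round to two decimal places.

Periodic rate r = 0.0905 per year.
Level perpetuity: PV = PMT / r = 54,600 / (0.0905) = $603,314.92.

$603,314.92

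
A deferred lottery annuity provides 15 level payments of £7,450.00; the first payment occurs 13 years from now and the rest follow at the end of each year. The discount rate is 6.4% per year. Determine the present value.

Ordinary annuity of 15 payments, first payment at period 13.
Periodic rate r = 0.064 per year.
The ordinary-annuity PV formula values the stream one period before the first payment (period 12); discount that back 12 periods:
PV₀ = 7,450 × [1 − (1+r)^−15] / r × (1+r)^−12 = £33,489.03

£33,489.03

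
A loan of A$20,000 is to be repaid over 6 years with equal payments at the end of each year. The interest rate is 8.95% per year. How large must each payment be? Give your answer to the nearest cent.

A$4,451.75

Level ordinary annuity; solve PV = PMT × [(1 − (1+r)^−n)/r] for PMT.
Periodic rate r = 0.0895 per year.
With n = 6: PMT = 20,000 / ([(1 − (1+r)^−n)/r]) = A$4,451.75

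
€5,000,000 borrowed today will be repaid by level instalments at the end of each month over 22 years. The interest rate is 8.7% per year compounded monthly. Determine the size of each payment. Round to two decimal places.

Level ordinary annuity; solve PV = PMT × [(1 − (1+r)^−n)/r] for PMT.
Periodic rate r = 0.087/12 per month; n is counted in months.
With n = 264: PMT = 5,000,000 / ([(1 − (1+r)^−n)/r]) = €42,572.49

€42,572.49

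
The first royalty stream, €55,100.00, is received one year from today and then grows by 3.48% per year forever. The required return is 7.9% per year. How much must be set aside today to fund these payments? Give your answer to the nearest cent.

Periodic rate r = 0.079 per year.
Growing perpetuity (Gordon): PV = PMT₁ / (r − g) = 55,100 / (r − 0.0348) = €1,246,606.33.

€1,246,606.33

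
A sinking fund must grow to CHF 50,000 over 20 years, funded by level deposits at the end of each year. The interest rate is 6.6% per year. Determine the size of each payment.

CHF 1,273.93

Level ordinary annuity; solve FV = PMT × [((1+r)^n − 1)/r] for PMT.
Periodic rate r = 0.066 per year.
With n = 20: PMT = 50,000 / ([((1+r)^n − 1)/r]) = CHF 1,273.93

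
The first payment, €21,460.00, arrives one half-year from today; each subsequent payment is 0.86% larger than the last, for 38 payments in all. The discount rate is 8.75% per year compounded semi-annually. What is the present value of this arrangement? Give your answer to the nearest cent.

Periodic rate r = 0.0875/2 per half-year; n is counted in half-years.
Growing ordinary annuity: PV = PMT₁ × [1 − ((1+g)/(1+r))^n] / (r − g) = 21,460 × [1 − ((1+0.0086)/(1+r))^38] / (r − 0.0086) = €444,430.59.

€444,430.59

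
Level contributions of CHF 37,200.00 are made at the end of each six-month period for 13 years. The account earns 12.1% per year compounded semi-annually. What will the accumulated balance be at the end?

CHF 2,216,940.15

This is an ordinary annuity: 26 deposits of CHF 37,200.00 at the end of each six-month period.
Periodic rate r = 0.121/2 per half-year; n is counted in half-years.
FV = PMT × [((1+r)^n − 1)/r] = 37,200 × [(1+r)^26 − 1] / r = CHF 2,216,940.15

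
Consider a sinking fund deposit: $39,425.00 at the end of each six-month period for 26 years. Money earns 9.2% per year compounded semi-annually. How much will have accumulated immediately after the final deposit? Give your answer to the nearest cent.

This is an ordinary annuity: 52 deposits of $39,425.00 at the end of each six-month period.
Periodic rate r = 0.092/2 per half-year; n is counted in half-years.
FV = PMT × [((1+r)^n − 1)/r] = 39,425 × [(1+r)^52 − 1] / r = $8,028,017.31

$8,028,017.31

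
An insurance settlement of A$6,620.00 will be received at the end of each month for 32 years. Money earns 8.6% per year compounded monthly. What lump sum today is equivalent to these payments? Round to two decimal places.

A$864,206.16

This is an ordinary annuity: 384 payments of A$6,620.00 at the end of each month.
Periodic rate r = 0.086/12 per month; n is counted in months.
PV = PMT × [(1 − (1+r)^−n)/r] = 6,620 × [1 − (1+r)^−384] / r = A$864,206.16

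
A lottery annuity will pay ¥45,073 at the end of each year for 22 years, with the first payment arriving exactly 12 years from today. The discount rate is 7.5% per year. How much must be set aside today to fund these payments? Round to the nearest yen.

¥215,990

Ordinary annuity of 22 payments, first payment at period 12.
Periodic rate r = 0.075 per year.
The ordinary-annuity PV formula values the stream one period before the first payment (period 11); discount that back 11 periods:
PV₀ = 45,073 × [1 − (1+r)^−22] / r × (1+r)^−11 = ¥215,990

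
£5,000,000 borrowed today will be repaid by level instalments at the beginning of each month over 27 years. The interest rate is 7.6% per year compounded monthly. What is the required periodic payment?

Level annuity due; solve PV = PMT × [(1 − (1+r)^−n)/r] × (1+r) for PMT.
Periodic rate r = 0.076/12 per month; n is counted in months.
With n = 324: PMT = 5,000,000 / ([(1 − (1+r)^−n)/r] × (1+r)) = £36,140.80

£36,140.80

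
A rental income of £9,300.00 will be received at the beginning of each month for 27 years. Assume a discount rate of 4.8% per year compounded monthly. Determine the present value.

£1,693,925.96

This is an annuity due: 324 payments of £9,300.00 at the beginning of each month.
Periodic rate r = 0.048/12 per month; n is counted in months.
PV = PMT × [(1 − (1+r)^−n)/r] × (1+r) = 9,300 × [1 − (1+r)^−324] / r × (1+r) = £1,693,925.96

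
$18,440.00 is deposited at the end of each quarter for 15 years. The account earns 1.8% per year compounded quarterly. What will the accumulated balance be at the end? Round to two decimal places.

This is an ordinary annuity: 60 deposits of $18,440.00 at the end of each quarter.
Periodic rate r = 0.018/4 per quarter; n is counted in quarters.
FV = PMT × [((1+r)^n − 1)/r] = 18,440 × [(1+r)^60 − 1] / r = $1,266,915.15

$1,266,915.15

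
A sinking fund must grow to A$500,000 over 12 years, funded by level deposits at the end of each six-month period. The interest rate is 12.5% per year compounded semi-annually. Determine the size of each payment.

Level ordinary annuity; solve FV = PMT × [((1+r)^n − 1)/r] for PMT.
Periodic rate r = 0.125/2 per half-year; n is counted in half-years.
With n = 24: PMT = 500,000 / ([((1+r)^n − 1)/r]) = A$9,514.55

A$9,514.55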